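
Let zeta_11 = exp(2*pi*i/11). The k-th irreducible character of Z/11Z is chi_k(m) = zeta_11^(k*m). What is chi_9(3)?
chi_9(3) = zeta_11^27 = exp(10*I*pi/11)

chi_9(3) = zeta_11^(9*3) = zeta_11^27. Since zeta_11^11 = 1, this equals zeta_11^5 = exp(2*pi*i*5/11) = exp(10*I*pi/11).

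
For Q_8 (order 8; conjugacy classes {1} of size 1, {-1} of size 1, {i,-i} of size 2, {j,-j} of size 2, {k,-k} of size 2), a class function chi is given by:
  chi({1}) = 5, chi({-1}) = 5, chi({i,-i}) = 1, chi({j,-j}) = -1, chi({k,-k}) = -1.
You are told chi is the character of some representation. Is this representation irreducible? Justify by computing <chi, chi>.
Not irreducible (reducible): <chi, chi> = 7 > 1.

Justification: <chi, chi> = (1/|G|) sum_C |C| * |chi(C)|^2 = (1/8)[1*|5|^2 + 1*|5|^2 + 2*|1|^2 + 2*|-1|^2 + 2*|-1|^2]
  = (1/8)[(25) + (25) + (2) + (2) + (2)] = 56/8 = 7.
A character is irreducible iff <chi, chi> = 1, so this representation is reducible.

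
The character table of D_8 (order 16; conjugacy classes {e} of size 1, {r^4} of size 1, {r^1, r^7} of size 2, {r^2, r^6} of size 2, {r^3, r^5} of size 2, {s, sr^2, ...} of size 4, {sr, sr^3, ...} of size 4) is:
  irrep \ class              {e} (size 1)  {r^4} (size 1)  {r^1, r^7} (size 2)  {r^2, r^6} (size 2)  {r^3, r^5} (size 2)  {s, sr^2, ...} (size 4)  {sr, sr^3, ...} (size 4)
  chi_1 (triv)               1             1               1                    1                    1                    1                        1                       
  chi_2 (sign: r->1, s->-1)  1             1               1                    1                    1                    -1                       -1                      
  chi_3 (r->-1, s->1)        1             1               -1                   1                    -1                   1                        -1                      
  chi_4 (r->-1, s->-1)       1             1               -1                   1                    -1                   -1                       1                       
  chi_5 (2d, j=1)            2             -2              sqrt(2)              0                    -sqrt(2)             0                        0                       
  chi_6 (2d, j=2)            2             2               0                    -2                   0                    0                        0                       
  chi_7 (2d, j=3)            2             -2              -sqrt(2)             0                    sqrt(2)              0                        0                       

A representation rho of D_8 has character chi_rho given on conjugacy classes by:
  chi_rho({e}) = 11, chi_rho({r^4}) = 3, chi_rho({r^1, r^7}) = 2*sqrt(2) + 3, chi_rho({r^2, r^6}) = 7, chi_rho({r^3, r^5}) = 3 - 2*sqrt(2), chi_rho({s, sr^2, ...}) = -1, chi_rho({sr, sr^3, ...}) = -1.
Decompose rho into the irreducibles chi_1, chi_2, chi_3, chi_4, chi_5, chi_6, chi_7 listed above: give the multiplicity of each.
Multiplicities: chi_1: 2, chi_2: 3, chi_3: 1, chi_4: 1, chi_5: 2, chi_6: 0, chi_7: 0.

Argument: Use <chi_rho, chi> = (1/|G|) sum_C |C| * chi_rho(C) * conj(chi(C)) with |G| = 16 for each irreducible chi in the table:
  <chi_rho, chi_1> = (1/16)[1*(11)*conj(1) + 1*(3)*conj(1) + 2*(2*sqrt(2) + 3)*conj(1) + 2*(7)*conj(1) + 2*(3 - 2*sqrt(2))*conj(1) + 4*(-1)*conj(1) + 4*(-1)*conj(1)]
      = (1/16)[(11) + (3) + (4*sqrt(2) + 6) + (14) + (6 - 4*sqrt(2)) + (-4) + (-4)] = 32/16 = 2
  <chi_rho, chi_2> = (1/16)[1*(11)*conj(1) + 1*(3)*conj(1) + 2*(2*sqrt(2) + 3)*conj(1) + 2*(7)*conj(1) + 2*(3 - 2*sqrt(2))*conj(1) + 4*(-1)*conj(-1) + 4*(-1)*conj(-1)]
      = (1/16)[(11) + (3) + (4*sqrt(2) + 6) + (14) + (6 - 4*sqrt(2)) + (4) + (4)] = 48/16 = 3
  <chi_rho, chi_3> = (1/16)[1*(11)*conj(1) + 1*(3)*conj(1) + 2*(2*sqrt(2) + 3)*conj(-1) + 2*(7)*conj(1) + 2*(3 - 2*sqrt(2))*conj(-1) + 4*(-1)*conj(1) + 4*(-1)*conj(-1)]
      = (1/16)[(11) + (3) + (-6 - 4*sqrt(2)) + (14) + (-6 + 4*sqrt(2)) + (-4) + (4)] = 16/16 = 1
  <chi_rho, chi_4> = (1/16)[1*(11)*conj(1) + 1*(3)*conj(1) + 2*(2*sqrt(2) + 3)*conj(-1) + 2*(7)*conj(1) + 2*(3 - 2*sqrt(2))*conj(-1) + 4*(-1)*conj(-1) + 4*(-1)*conj(1)]
      = (1/16)[(11) + (3) + (-6 - 4*sqrt(2)) + (14) + (-6 + 4*sqrt(2)) + (4) + (-4)] = 16/16 = 1
  <chi_rho, chi_5> = (1/16)[1*(11)*conj(2) + 1*(3)*conj(-2) + 2*(2*sqrt(2) + 3)*conj(sqrt(2)) + 2*(7)*conj(0) + 2*(3 - 2*sqrt(2))*conj(-sqrt(2)) + 4*(-1)*conj(0) + 4*(-1)*conj(0)]
      = (1/16)[(22) + (-6) + (8 + 6*sqrt(2)) + (0) + (8 - 6*sqrt(2)) + (0) + (0)] = 32/16 = 2
  <chi_rho, chi_6> = (1/16)[1*(11)*conj(2) + 1*(3)*conj(2) + 2*(2*sqrt(2) + 3)*conj(0) + 2*(7)*conj(-2) + 2*(3 - 2*sqrt(2))*conj(0) + 4*(-1)*conj(0) + 4*(-1)*conj(0)]
      = (1/16)[(22) + (6) + (0) + (-28) + (0) + (0) + (0)] = 0/16 = 0
  <chi_rho, chi_7> = (1/16)[1*(11)*conj(2) + 1*(3)*conj(-2) + 2*(2*sqrt(2) + 3)*conj(-sqrt(2)) + 2*(7)*conj(0) + 2*(3 - 2*sqrt(2))*conj(sqrt(2)) + 4*(-1)*conj(0) + 4*(-1)*conj(0)]
      = (1/16)[(22) + (-6) + (-6*sqrt(2) - 8) + (0) + (-8 + 6*sqrt(2)) + (0) + (0)] = 0/16 = 0
Dimension check: dim(rho) = sum (mult * dim) = 2*1 + 3*1 + 1*1 + 1*1 + 2*2 + 0*2 + 0*2 = 11 = chi_rho(e) = 11.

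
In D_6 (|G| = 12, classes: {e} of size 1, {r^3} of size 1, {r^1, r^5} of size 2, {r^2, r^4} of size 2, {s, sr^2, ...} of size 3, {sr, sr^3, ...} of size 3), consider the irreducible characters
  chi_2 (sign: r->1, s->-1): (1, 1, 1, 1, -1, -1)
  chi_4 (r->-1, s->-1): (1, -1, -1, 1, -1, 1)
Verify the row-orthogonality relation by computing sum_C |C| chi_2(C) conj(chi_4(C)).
Sum = 0; so <chi_2, chi_4> = 0 (distinct irreducibles are orthogonal).

Why: Compute term by term over conjugacy classes (|C| * chi_2(C) * conj(chi_4(C))):
  1*(1)*conj(1) + 1*(1)*conj(-1) + 2*(1)*conj(-1) + 2*(1)*conj(1) + 3*(-1)*conj(-1) + 3*(-1)*conj(1)
  = (1) + (-1) + (-2) + (2) + (3) + (-3)
  = 0.
Dividing by |G| = 12 gives 0/12 = 0, matching the row-orthogonality relation <chi_2, chi_4> = [chi_2 = chi_4].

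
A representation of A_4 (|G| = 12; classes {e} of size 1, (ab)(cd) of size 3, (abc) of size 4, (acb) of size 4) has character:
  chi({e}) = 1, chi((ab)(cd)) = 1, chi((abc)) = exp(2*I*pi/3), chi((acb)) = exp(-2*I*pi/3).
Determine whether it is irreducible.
Irreducible: <chi, chi> = 1.

Why: <chi, chi> = (1/|G|) sum_C |C| * |chi(C)|^2 = (1/12)[1*|1|^2 + 3*|1|^2 + 4*|exp(2*I*pi/3)|^2 + 4*|exp(-2*I*pi/3)|^2]
  = (1/12)[(1) + (3) + (4) + (4)] = 12/12 = 1.
(Exp terms are combined using exp(i*s)*conj(exp(i*t)) = exp(i*(s-t)), and sums of them are collapsed using the identity that for every m > 1 the m distinct m-th roots of unity sum to 0, e.g. 1 + exp(2*I*pi/3) + exp(-2*I*pi/3) = 0.)
A character is irreducible iff <chi, chi> = 1, so this representation is irreducible.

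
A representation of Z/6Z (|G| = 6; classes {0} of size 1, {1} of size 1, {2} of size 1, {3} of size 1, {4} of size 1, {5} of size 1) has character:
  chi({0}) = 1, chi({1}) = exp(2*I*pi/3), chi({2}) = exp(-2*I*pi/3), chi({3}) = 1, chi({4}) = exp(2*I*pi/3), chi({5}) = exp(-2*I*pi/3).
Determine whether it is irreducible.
Irreducible: <chi, chi> = 1.

Working: <chi, chi> = (1/|G|) sum_C |C| * |chi(C)|^2 = (1/6)[1*|1|^2 + 1*|exp(2*I*pi/3)|^2 + 1*|exp(-2*I*pi/3)|^2 + 1*|1|^2 + 1*|exp(2*I*pi/3)|^2 + 1*|exp(-2*I*pi/3)|^2]
  = (1/6)[(1) + (1) + (1) + (1) + (1) + (1)] = 6/6 = 1.
(Exp terms are combined using exp(i*s)*conj(exp(i*t)) = exp(i*(s-t)), and sums of them are collapsed using the identity that for every m > 1 the m distinct m-th roots of unity sum to 0, e.g. 1 + exp(2*I*pi/3) + exp(-2*I*pi/3) = 0.)
A character is irreducible iff <chi, chi> = 1, so this representation is irreducible.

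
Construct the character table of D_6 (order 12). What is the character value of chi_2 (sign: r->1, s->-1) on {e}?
Conjugacy classes: {e} of size 1, {r^3} of size 1, {r^1, r^5} of size 2, {r^2, r^4} of size 2, {s, sr^2, ...} of size 3, {sr, sr^3, ...} of size 3.
Character table:
  irrep \ class              {e} (size 1)  {r^3} (size 1)  {r^1, r^5} (size 2)  {r^2, r^4} (size 2)  {s, sr^2, ...} (size 3)  {sr, sr^3, ...} (size 3)
  chi_1 (triv)               1             1               1                    1                    1                        1                       
  chi_2 (sign: r->1, s->-1)  1             1               1                    1                    -1                       -1                      
  chi_3 (r->-1, s->1)        1             -1              -1                   1                    1                        -1                      
  chi_4 (r->-1, s->-1)       1             -1              -1                   1                    -1                       1                       
  chi_5 (2d, j=1)            2             -2              1                    -1                   0                        0                       
  chi_6 (2d, j=2)            2             2               -1                   -1                   0                        0                       

Spot check: chi_2 (sign: r->1, s->-1) on {e} = 1.

Argument: D_6 has order 2*6 = 12 with 6 conjugacy classes, hence 6 irreducibles. Sum of squared dims 1 + 1 + 1 + 1 + 4 + 4 = 12 = |G|. Linear characters come from the abelianisation; the 2-dimensional irreps have character r^k -> 2*cos(2*pi*j*k/6), reflections -> 0.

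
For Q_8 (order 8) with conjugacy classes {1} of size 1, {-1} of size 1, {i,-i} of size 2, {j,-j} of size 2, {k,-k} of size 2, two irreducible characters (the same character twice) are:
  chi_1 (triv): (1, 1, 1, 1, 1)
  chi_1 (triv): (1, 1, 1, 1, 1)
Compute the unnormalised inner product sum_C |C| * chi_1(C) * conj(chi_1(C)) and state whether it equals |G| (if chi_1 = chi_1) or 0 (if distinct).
Sum = 8 = |G| = 8; so <chi_1, chi_1> = 1 (norm-1 confirms irreducibility).

Justification: Compute term by term over conjugacy classes (|C| * chi_1(C) * conj(chi_1(C))):
  1*(1)*conj(1) + 1*(1)*conj(1) + 2*(1)*conj(1) + 2*(1)*conj(1) + 2*(1)*conj(1)
  = (1) + (1) + (2) + (2) + (2)
  = 8.
Dividing by |G| = 8 gives 8/8 = 1, matching the row-orthogonality relation <chi_1, chi_1> = [chi_1 = chi_1].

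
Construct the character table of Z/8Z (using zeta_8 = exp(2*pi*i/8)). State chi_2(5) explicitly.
Character table of Z/8Z (irreps indexed chi_0,...,chi_7 with chi_k(m) = zeta_8^(k*m), zeta_8 = exp(2*pi*i/8)):
  irrep \ class  {0} (size 1)  {1} (size 1)    {2} (size 1)  {3} (size 1)    {4} (size 1)  {5} (size 1)    {6} (size 1)  {7} (size 1)  
  chi_0          1             1               1             1               1             1               1             1             
  chi_1          1             exp(I*pi/4)     I             exp(3*I*pi/4)   -1            exp(-3*I*pi/4)  -I            exp(-I*pi/4)  
  chi_2          1             I               -1            -I              1             I               -1            -I            
  chi_3          1             exp(3*I*pi/4)   -I            exp(I*pi/4)     -1            exp(-I*pi/4)    I             exp(-3*I*pi/4)
  chi_4          1             -1              1             -1              1             -1              1             -1            
  chi_5          1             exp(-3*I*pi/4)  I             exp(-I*pi/4)    -1            exp(I*pi/4)     -I            exp(3*I*pi/4) 
  chi_6          1             -I              -1            I               1             -I              -1            I             
  chi_7          1             exp(-I*pi/4)    -I            exp(-3*I*pi/4)  -1            exp(3*I*pi/4)   I             exp(I*pi/4)   

Spot check: chi_2(5) = zeta_8^(2*5) = zeta_8^10 = I.

Reasoning: Z/8Z is abelian, so all 8 irreducible complex representations are 1-dimensional. They are given by chi_k(m) = zeta_8^(k*m) for k = 0,...,7. Row orthogonality: sum_m chi_k(m) conj(chi_l(m)) = 8 * [k = l].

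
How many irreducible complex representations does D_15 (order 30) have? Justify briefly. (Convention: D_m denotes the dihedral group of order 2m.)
9

Justification: The number of irreducible complex representations of a finite group equals its number of conjugacy classes. D_15 has 9 conjugacy classes ((n+3)/2 for n odd), so D_15 (order 30) has exactly 9 irreducible complex representations.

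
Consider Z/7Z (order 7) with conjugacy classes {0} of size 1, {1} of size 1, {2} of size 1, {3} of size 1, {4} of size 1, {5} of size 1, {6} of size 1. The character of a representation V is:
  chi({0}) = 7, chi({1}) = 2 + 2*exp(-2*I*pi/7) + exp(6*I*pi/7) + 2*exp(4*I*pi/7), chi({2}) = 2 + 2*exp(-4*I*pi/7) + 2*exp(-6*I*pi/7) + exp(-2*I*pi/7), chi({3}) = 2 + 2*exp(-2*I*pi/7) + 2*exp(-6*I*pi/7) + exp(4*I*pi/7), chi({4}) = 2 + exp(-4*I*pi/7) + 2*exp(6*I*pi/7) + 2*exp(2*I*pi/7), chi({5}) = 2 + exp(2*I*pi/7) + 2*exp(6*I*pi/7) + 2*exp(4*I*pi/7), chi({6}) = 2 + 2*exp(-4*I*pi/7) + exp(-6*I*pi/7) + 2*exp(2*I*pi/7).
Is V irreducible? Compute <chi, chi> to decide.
Not irreducible (reducible): <chi, chi> = 13 > 1.

Why: <chi, chi> = (1/|G|) sum_C |C| * |chi(C)|^2 = (1/7)[1*|7|^2 + 1*|2 + 2*exp(-2*I*pi/7) + exp(6*I*pi/7) + 2*exp(4*I*pi/7)|^2 + 1*|2 + 2*exp(-4*I*pi/7) + 2*exp(-6*I*pi/7) + exp(-2*I*pi/7)|^2 + 1*|2 + 2*exp(-2*I*pi/7) + 2*exp(-6*I*pi/7) + exp(4*I*pi/7)|^2 + 1*|2 + exp(-4*I*pi/7) + 2*exp(6*I*pi/7) + 2*exp(2*I*pi/7)|^2 + 1*|2 + exp(2*I*pi/7) + 2*exp(6*I*pi/7) + 2*exp(4*I*pi/7)|^2 + 1*|2 + 2*exp(-4*I*pi/7) + exp(-6*I*pi/7) + 2*exp(2*I*pi/7)|^2]
  = (1/7)[(49) + (13 + 6*exp(-2*I*pi/7) + 4*exp(-4*I*pi/7) + 8*exp(-6*I*pi/7) + 8*exp(6*I*pi/7) + 4*exp(4*I*pi/7) + 6*exp(2*I*pi/7)) + (13 + 8*exp(-2*I*pi/7) + 6*exp(-4*I*pi/7) + 4*exp(-6*I*pi/7) + 4*exp(6*I*pi/7) + 6*exp(4*I*pi/7) + 8*exp(2*I*pi/7)) + (13 + 8*exp(-4*I*pi/7) + 4*exp(-2*I*pi/7) + 6*exp(-6*I*pi/7) + 6*exp(6*I*pi/7) + 4*exp(2*I*pi/7) + 8*exp(4*I*pi/7)) + (13 + 8*exp(-4*I*pi/7) + 4*exp(-2*I*pi/7) + 6*exp(-6*I*pi/7) + 6*exp(6*I*pi/7) + 4*exp(2*I*pi/7) + 8*exp(4*I*pi/7)) + (13 + 8*exp(-2*I*pi/7) + 6*exp(-4*I*pi/7) + 4*exp(-6*I*pi/7) + 4*exp(6*I*pi/7) + 6*exp(4*I*pi/7) + 8*exp(2*I*pi/7)) + (13 + 6*exp(-2*I*pi/7) + 4*exp(-4*I*pi/7) + 8*exp(-6*I*pi/7) + 8*exp(6*I*pi/7) + 4*exp(4*I*pi/7) + 6*exp(2*I*pi/7))] = 91/7 = 13.
(Exp terms are combined using exp(i*s)*conj(exp(i*t)) = exp(i*(s-t)), and sums of them are collapsed using the identity that for every m > 1 the m distinct m-th roots of unity sum to 0, e.g. 1 + exp(2*I*pi/3) + exp(-2*I*pi/3) = 0.)
A character is irreducible iff <chi, chi> = 1, so this representation is reducible.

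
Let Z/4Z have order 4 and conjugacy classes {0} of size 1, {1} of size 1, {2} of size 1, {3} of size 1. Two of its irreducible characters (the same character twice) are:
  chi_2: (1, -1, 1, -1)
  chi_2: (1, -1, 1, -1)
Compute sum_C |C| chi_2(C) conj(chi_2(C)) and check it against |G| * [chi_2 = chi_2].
Sum = 4 = |G| = 4; so <chi_2, chi_2> = 1 (norm-1 confirms irreducibility).

Why: Compute term by term over conjugacy classes (|C| * chi_2(C) * conj(chi_2(C))):
  1*(1)*conj(1) + 1*(-1)*conj(-1) + 1*(1)*conj(1) + 1*(-1)*conj(-1)
  = (1) + (1) + (1) + (1)
  = 4.
(Exp terms are combined using exp(i*s)*conj(exp(i*t)) = exp(i*(s-t)), and sums of them are collapsed using the identity that for every m > 1 the m distinct m-th roots of unity sum to 0, e.g. 1 + exp(2*I*pi/3) + exp(-2*I*pi/3) = 0.)
Dividing by |G| = 4 gives 4/4 = 1, matching the row-orthogonality relation <chi_2, chi_2> = [chi_2 = chi_2].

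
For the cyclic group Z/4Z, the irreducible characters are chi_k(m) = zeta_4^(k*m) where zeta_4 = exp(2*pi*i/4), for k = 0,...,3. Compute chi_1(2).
chi_1(2) = zeta_4^2 = -1

Justification: chi_1(2) = zeta_4^(1*2) = zeta_4^2. Since zeta_4^4 = 1, this equals zeta_4^2 = exp(2*pi*i*2/4) = -1.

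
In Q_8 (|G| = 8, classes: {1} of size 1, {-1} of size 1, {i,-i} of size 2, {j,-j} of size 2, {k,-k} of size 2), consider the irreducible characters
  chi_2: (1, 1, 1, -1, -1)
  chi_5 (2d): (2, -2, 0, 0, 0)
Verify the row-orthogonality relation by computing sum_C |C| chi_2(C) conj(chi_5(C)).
Sum = 0; so <chi_2, chi_5> = 0 (distinct irreducibles are orthogonal).

Why: Compute term by term over conjugacy classes (|C| * chi_2(C) * conj(chi_5(C))):
  1*(1)*conj(2) + 1*(1)*conj(-2) + 2*(1)*conj(0) + 2*(-1)*conj(0) + 2*(-1)*conj(0)
  = (2) + (-2) + (0) + (0) + (0)
  = 0.
Dividing by |G| = 8 gives 0/8 = 0, matching the row-orthogonality relation <chi_2, chi_5> = [chi_2 = chi_5].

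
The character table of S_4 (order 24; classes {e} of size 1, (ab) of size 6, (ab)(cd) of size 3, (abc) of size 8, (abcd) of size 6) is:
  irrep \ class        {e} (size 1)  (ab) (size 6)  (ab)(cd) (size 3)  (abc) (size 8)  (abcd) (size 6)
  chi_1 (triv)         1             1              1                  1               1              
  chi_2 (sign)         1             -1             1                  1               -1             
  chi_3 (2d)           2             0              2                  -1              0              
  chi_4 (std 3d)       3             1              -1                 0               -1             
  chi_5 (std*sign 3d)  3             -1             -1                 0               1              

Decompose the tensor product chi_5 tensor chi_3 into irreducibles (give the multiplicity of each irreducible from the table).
chi_5 tensor chi_3 = chi_4 + chi_5 (all other irreducibles have multiplicity 0).

Argument: The character of a tensor product is the pointwise product (chi_5 * chi_3)(C) = chi_5(C) * chi_3(C):
  {e}: (3)*(2), (ab): (-1)*(0), (ab)(cd): (-1)*(2), (abc): (0)*(-1), (abcd): (1)*(0)
so (chi_5 * chi_3) takes values
  {e} -> 6, (ab) -> 0, (ab)(cd) -> -2, (abc) -> 0, (abcd) -> 0.
Now take the inner product of this character with each irreducible chi from the table, <chi_5*chi_3, chi> = (1/24) sum_C |C| (chi_5*chi_3)(C) conj(chi(C)):
  <chi_5*chi_3, chi_1> = (1/24)[1*(6)*conj(1) + 6*(0)*conj(1) + 3*(-2)*conj(1) + 8*(0)*conj(1) + 6*(0)*conj(1)]
      = (1/24)[(6) + (0) + (-6) + (0) + (0)] = 0/24 = 0
  <chi_5*chi_3, chi_2> = (1/24)[1*(6)*conj(1) + 6*(0)*conj(-1) + 3*(-2)*conj(1) + 8*(0)*conj(1) + 6*(0)*conj(-1)]
      = (1/24)[(6) + (0) + (-6) + (0) + (0)] = 0/24 = 0
  <chi_5*chi_3, chi_3> = (1/24)[1*(6)*conj(2) + 6*(0)*conj(0) + 3*(-2)*conj(2) + 8*(0)*conj(-1) + 6*(0)*conj(0)]
      = (1/24)[(12) + (0) + (-12) + (0) + (0)] = 0/24 = 0
  <chi_5*chi_3, chi_4> = (1/24)[1*(6)*conj(3) + 6*(0)*conj(1) + 3*(-2)*conj(-1) + 8*(0)*conj(0) + 6*(0)*conj(-1)]
      = (1/24)[(18) + (0) + (6) + (0) + (0)] = 24/24 = 1
  <chi_5*chi_3, chi_5> = (1/24)[1*(6)*conj(3) + 6*(0)*conj(-1) + 3*(-2)*conj(-1) + 8*(0)*conj(0) + 6*(0)*conj(1)]
      = (1/24)[(18) + (0) + (6) + (0) + (0)] = 24/24 = 1
Hence the multiplicities are chi_4: 1, chi_5: 1. Dimension check: dim(chi_5)*dim(chi_3) = 3*2 = 6 and sum (mult * dim) = 1*3 + 1*3 = 6.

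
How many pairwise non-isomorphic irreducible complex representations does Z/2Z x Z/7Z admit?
14

Why: The number of irreducible complex representations of a finite group equals its number of conjugacy classes. Z/2Z x Z/7Z is abelian of order 14, so every element is its own conjugacy class: 14 classes, so Z/2Z x Z/7Z (order 14) has exactly 14 irreducible complex representations.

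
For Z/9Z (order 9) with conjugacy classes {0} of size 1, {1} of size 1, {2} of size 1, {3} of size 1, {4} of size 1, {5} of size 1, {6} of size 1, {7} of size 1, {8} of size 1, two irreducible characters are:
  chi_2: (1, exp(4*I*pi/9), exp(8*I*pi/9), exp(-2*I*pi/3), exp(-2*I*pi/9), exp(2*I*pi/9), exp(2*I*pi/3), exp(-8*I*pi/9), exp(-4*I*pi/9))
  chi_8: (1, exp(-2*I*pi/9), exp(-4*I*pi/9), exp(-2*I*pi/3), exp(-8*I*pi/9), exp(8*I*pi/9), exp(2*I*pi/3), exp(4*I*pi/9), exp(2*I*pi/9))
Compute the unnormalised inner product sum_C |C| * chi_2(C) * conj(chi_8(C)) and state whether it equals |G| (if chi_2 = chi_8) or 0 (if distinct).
Sum = 0; so <chi_2, chi_8> = 0 (distinct irreducibles are orthogonal).

Reasoning: Compute term by term over conjugacy classes (|C| * chi_2(C) * conj(chi_8(C))):
  1*(1)*conj(1) + 1*(exp(4*I*pi/9))*conj(exp(-2*I*pi/9)) + 1*(exp(8*I*pi/9))*conj(exp(-4*I*pi/9)) + 1*(exp(-2*I*pi/3))*conj(exp(-2*I*pi/3)) + 1*(exp(-2*I*pi/9))*conj(exp(-8*I*pi/9)) + 1*(exp(2*I*pi/9))*conj(exp(8*I*pi/9)) + 1*(exp(2*I*pi/3))*conj(exp(2*I*pi/3)) + 1*(exp(-8*I*pi/9))*conj(exp(4*I*pi/9)) + 1*(exp(-4*I*pi/9))*conj(exp(2*I*pi/9))
  = (1) + (exp(2*I*pi/3)) + (exp(-2*I*pi/3)) + (1) + (exp(2*I*pi/3)) + (exp(-2*I*pi/3)) + (1) + (exp(2*I*pi/3)) + (exp(-2*I*pi/3))
  = 0.
(Exp terms are combined using exp(i*s)*conj(exp(i*t)) = exp(i*(s-t)), and sums of them are collapsed using the identity that for every m > 1 the m distinct m-th roots of unity sum to 0, e.g. 1 + exp(2*I*pi/3) + exp(-2*I*pi/3) = 0.)
Dividing by |G| = 9 gives 0/9 = 0, matching the row-orthogonality relation <chi_2, chi_8> = [chi_2 = chi_8].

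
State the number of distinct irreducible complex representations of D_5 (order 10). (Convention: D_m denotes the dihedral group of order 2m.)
4

Solution. The number of irreducible complex representations of a finite group equals its number of conjugacy classes. D_5 has 4 conjugacy classes ((n+3)/2 for n odd), so D_5 (order 10) has exactly 4 irreducible complex representations.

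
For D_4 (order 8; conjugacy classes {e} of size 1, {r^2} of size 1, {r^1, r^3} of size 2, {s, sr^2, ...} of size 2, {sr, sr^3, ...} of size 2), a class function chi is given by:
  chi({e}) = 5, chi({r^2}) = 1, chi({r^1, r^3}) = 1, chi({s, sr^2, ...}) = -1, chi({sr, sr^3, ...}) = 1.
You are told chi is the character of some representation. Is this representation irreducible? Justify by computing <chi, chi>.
Not irreducible (reducible): <chi, chi> = 4 > 1.

Reasoning: <chi, chi> = (1/|G|) sum_C |C| * |chi(C)|^2 = (1/8)[1*|5|^2 + 1*|1|^2 + 2*|1|^2 + 2*|-1|^2 + 2*|1|^2]
  = (1/8)[(25) + (1) + (2) + (2) + (2)] = 32/8 = 4.
A character is irreducible iff <chi, chi> = 1, so this representation is reducible.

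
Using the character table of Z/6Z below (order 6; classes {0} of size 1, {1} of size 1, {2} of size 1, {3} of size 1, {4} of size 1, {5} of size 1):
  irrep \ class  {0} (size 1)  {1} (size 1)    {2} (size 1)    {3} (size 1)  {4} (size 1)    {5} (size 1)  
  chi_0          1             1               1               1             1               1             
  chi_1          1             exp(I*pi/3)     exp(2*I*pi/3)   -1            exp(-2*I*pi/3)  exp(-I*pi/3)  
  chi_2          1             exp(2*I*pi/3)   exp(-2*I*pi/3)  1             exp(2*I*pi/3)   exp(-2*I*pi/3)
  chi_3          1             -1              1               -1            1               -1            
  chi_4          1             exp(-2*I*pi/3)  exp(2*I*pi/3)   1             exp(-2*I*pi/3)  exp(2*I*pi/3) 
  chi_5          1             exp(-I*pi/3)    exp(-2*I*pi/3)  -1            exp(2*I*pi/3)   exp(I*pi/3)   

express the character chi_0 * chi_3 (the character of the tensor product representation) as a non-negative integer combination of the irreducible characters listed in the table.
chi_0 tensor chi_3 = chi_3 (all other irreducibles have multiplicity 0).

Explanation: The character of a tensor product is the pointwise product (chi_0 * chi_3)(C) = chi_0(C) * chi_3(C):
  {0}: (1)*(1), {1}: (1)*(-1), {2}: (1)*(1), {3}: (1)*(-1), {4}: (1)*(1), {5}: (1)*(-1)
so (chi_0 * chi_3) takes values
  {0} -> 1, {1} -> -1, {2} -> 1, {3} -> -1, {4} -> 1, {5} -> -1.
Now take the inner product of this character with each irreducible chi from the table, <chi_0*chi_3, chi> = (1/6) sum_C |C| (chi_0*chi_3)(C) conj(chi(C)):
  <chi_0*chi_3, chi_0> = (1/6)[1*(1)*conj(1) + 1*(-1)*conj(1) + 1*(1)*conj(1) + 1*(-1)*conj(1) + 1*(1)*conj(1) + 1*(-1)*conj(1)]
      = (1/6)[(1) + (-1) + (1) + (-1) + (1) + (-1)] = 0/6 = 0
  <chi_0*chi_3, chi_1> = (1/6)[1*(1)*conj(1) + 1*(-1)*conj(exp(I*pi/3)) + 1*(1)*conj(exp(2*I*pi/3)) + 1*(-1)*conj(-1) + 1*(1)*conj(exp(-2*I*pi/3)) + 1*(-1)*conj(exp(-I*pi/3))]
      = (1/6)[(1) + (-exp(-I*pi/3)) + (exp(-2*I*pi/3)) + (1) + (exp(2*I*pi/3)) + (-exp(I*pi/3))] = 0/6 = 0
  <chi_0*chi_3, chi_2> = (1/6)[1*(1)*conj(1) + 1*(-1)*conj(exp(2*I*pi/3)) + 1*(1)*conj(exp(-2*I*pi/3)) + 1*(-1)*conj(1) + 1*(1)*conj(exp(2*I*pi/3)) + 1*(-1)*conj(exp(-2*I*pi/3))]
      = (1/6)[(1) + (-exp(-2*I*pi/3)) + (exp(2*I*pi/3)) + (-1) + (exp(-2*I*pi/3)) + (-exp(2*I*pi/3))] = 0/6 = 0
  <chi_0*chi_3, chi_3> = (1/6)[1*(1)*conj(1) + 1*(-1)*conj(-1) + 1*(1)*conj(1) + 1*(-1)*conj(-1) + 1*(1)*conj(1) + 1*(-1)*conj(-1)]
      = (1/6)[(1) + (1) + (1) + (1) + (1) + (1)] = 6/6 = 1
  <chi_0*chi_3, chi_4> = (1/6)[1*(1)*conj(1) + 1*(-1)*conj(exp(-2*I*pi/3)) + 1*(1)*conj(exp(2*I*pi/3)) + 1*(-1)*conj(1) + 1*(1)*conj(exp(-2*I*pi/3)) + 1*(-1)*conj(exp(2*I*pi/3))]
      = (1/6)[(1) + (-exp(2*I*pi/3)) + (exp(-2*I*pi/3)) + (-1) + (exp(2*I*pi/3)) + (-exp(-2*I*pi/3))] = 0/6 = 0
  <chi_0*chi_3, chi_5> = (1/6)[1*(1)*conj(1) + 1*(-1)*conj(exp(-I*pi/3)) + 1*(1)*conj(exp(-2*I*pi/3)) + 1*(-1)*conj(-1) + 1*(1)*conj(exp(2*I*pi/3)) + 1*(-1)*conj(exp(I*pi/3))]
      = (1/6)[(1) + (-exp(I*pi/3)) + (exp(2*I*pi/3)) + (1) + (exp(-2*I*pi/3)) + (-exp(-I*pi/3))] = 0/6 = 0
(Exp terms are combined using exp(i*s)*conj(exp(i*t)) = exp(i*(s-t)), and sums of them are collapsed using the identity that for every m > 1 the m distinct m-th roots of unity sum to 0, e.g. 1 + exp(2*I*pi/3) + exp(-2*I*pi/3) = 0.)
Hence the multiplicities are chi_3: 1. Dimension check: dim(chi_0)*dim(chi_3) = 1*1 = 1 and sum (mult * dim) = 1*1 = 1.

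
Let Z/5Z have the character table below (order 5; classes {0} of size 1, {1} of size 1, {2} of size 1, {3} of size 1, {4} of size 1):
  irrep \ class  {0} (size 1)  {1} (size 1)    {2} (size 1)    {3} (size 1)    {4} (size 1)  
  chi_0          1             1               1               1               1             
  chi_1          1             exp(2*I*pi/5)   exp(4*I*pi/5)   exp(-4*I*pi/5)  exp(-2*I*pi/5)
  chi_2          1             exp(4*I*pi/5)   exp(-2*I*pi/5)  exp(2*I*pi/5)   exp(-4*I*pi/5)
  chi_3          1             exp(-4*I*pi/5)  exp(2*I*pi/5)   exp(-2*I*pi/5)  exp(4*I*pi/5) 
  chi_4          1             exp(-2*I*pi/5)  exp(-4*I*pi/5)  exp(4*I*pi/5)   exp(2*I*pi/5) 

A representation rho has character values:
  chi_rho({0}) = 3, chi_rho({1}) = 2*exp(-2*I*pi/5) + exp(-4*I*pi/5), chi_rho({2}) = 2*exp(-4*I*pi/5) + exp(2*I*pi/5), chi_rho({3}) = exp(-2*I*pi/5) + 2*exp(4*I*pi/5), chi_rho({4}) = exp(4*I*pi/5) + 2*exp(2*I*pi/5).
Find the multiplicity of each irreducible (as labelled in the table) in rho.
Multiplicities: chi_0: 0, chi_1: 0, chi_2: 0, chi_3: 1, chi_4: 2.

Solution. Use <chi_rho, chi> = (1/|G|) sum_C |C| * chi_rho(C) * conj(chi(C)) with |G| = 5 for each irreducible chi in the table:
  <chi_rho, chi_0> = (1/5)[1*(3)*conj(1) + 1*(2*exp(-2*I*pi/5) + exp(-4*I*pi/5))*conj(1) + 1*(2*exp(-4*I*pi/5) + exp(2*I*pi/5))*conj(1) + 1*(exp(-2*I*pi/5) + 2*exp(4*I*pi/5))*conj(1) + 1*(exp(4*I*pi/5) + 2*exp(2*I*pi/5))*conj(1)]
      = (1/5)[(3) + (2*exp(-2*I*pi/5) + exp(-4*I*pi/5)) + (2*exp(-4*I*pi/5) + exp(2*I*pi/5)) + (exp(-2*I*pi/5) + 2*exp(4*I*pi/5)) + (exp(4*I*pi/5) + 2*exp(2*I*pi/5))] = 0/5 = 0
  <chi_rho, chi_1> = (1/5)[1*(3)*conj(1) + 1*(2*exp(-2*I*pi/5) + exp(-4*I*pi/5))*conj(exp(2*I*pi/5)) + 1*(2*exp(-4*I*pi/5) + exp(2*I*pi/5))*conj(exp(4*I*pi/5)) + 1*(exp(-2*I*pi/5) + 2*exp(4*I*pi/5))*conj(exp(-4*I*pi/5)) + 1*(exp(4*I*pi/5) + 2*exp(2*I*pi/5))*conj(exp(-2*I*pi/5))]
      = (1/5)[(3) + (2*exp(-4*I*pi/5) + exp(4*I*pi/5)) + (exp(-2*I*pi/5) + 2*exp(2*I*pi/5)) + (2*exp(-2*I*pi/5) + exp(2*I*pi/5)) + (exp(-4*I*pi/5) + 2*exp(4*I*pi/5))] = 0/5 = 0
  <chi_rho, chi_2> = (1/5)[1*(3)*conj(1) + 1*(2*exp(-2*I*pi/5) + exp(-4*I*pi/5))*conj(exp(4*I*pi/5)) + 1*(2*exp(-4*I*pi/5) + exp(2*I*pi/5))*conj(exp(-2*I*pi/5)) + 1*(exp(-2*I*pi/5) + 2*exp(4*I*pi/5))*conj(exp(2*I*pi/5)) + 1*(exp(4*I*pi/5) + 2*exp(2*I*pi/5))*conj(exp(-4*I*pi/5))]
      = (1/5)[(3) + (exp(2*I*pi/5) + 2*exp(4*I*pi/5)) + (2*exp(-2*I*pi/5) + exp(4*I*pi/5)) + (exp(-4*I*pi/5) + 2*exp(2*I*pi/5)) + (2*exp(-4*I*pi/5) + exp(-2*I*pi/5))] = 0/5 = 0
  <chi_rho, chi_3> = (1/5)[1*(3)*conj(1) + 1*(2*exp(-2*I*pi/5) + exp(-4*I*pi/5))*conj(exp(-4*I*pi/5)) + 1*(2*exp(-4*I*pi/5) + exp(2*I*pi/5))*conj(exp(2*I*pi/5)) + 1*(exp(-2*I*pi/5) + 2*exp(4*I*pi/5))*conj(exp(-2*I*pi/5)) + 1*(exp(4*I*pi/5) + 2*exp(2*I*pi/5))*conj(exp(4*I*pi/5))]
      = (1/5)[(3) + (1 + 2*exp(2*I*pi/5)) + (1 + 2*exp(4*I*pi/5)) + (1 + 2*exp(-4*I*pi/5)) + (1 + 2*exp(-2*I*pi/5))] = 5/5 = 1
  <chi_rho, chi_4> = (1/5)[1*(3)*conj(1) + 1*(2*exp(-2*I*pi/5) + exp(-4*I*pi/5))*conj(exp(-2*I*pi/5)) + 1*(2*exp(-4*I*pi/5) + exp(2*I*pi/5))*conj(exp(-4*I*pi/5)) + 1*(exp(-2*I*pi/5) + 2*exp(4*I*pi/5))*conj(exp(4*I*pi/5)) + 1*(exp(4*I*pi/5) + 2*exp(2*I*pi/5))*conj(exp(2*I*pi/5))]
      = (1/5)[(3) + (2 + exp(-2*I*pi/5)) + (2 + exp(-4*I*pi/5)) + (2 + exp(4*I*pi/5)) + (2 + exp(2*I*pi/5))] = 10/5 = 2
(Exp terms are combined using exp(i*s)*conj(exp(i*t)) = exp(i*(s-t)), and sums of them are collapsed using the identity that for every m > 1 the m distinct m-th roots of unity sum to 0, e.g. 1 + exp(2*I*pi/3) + exp(-2*I*pi/3) = 0.)
Dimension check: dim(rho) = sum (mult * dim) = 0*1 + 0*1 + 0*1 + 1*1 + 2*1 = 3 = chi_rho(e) = 3.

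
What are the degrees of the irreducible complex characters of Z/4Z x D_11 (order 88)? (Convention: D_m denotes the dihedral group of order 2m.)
Dimensions: 1, 1, 1, 1, 1, 1, 1, 1, 2, 2, 2, 2, 2, 2, 2, 2, 2, 2, 2, 2, 2, 2, 2, 2, 2, 2, 2, 2

Working: There are 28 irreducibles (= number of conjugacy classes). Their dimensions d_i satisfy sum d_i^2 = |G| = 88: 1 + 1 + 1 + 1 + 1 + 1 + 1 + 1 + 4 + 4 + 4 + 4 + 4 + 4 + 4 + 4 + 4 + 4 + 4 + 4 + 4 + 4 + 4 + 4 + 4 + 4 + 4 + 4 = 88. (For the product with Z/4Z: each of the 4 1-dim characters of Z/4Z tensors with each irrep of D_11, giving 4 copies of each D_11-dimension.)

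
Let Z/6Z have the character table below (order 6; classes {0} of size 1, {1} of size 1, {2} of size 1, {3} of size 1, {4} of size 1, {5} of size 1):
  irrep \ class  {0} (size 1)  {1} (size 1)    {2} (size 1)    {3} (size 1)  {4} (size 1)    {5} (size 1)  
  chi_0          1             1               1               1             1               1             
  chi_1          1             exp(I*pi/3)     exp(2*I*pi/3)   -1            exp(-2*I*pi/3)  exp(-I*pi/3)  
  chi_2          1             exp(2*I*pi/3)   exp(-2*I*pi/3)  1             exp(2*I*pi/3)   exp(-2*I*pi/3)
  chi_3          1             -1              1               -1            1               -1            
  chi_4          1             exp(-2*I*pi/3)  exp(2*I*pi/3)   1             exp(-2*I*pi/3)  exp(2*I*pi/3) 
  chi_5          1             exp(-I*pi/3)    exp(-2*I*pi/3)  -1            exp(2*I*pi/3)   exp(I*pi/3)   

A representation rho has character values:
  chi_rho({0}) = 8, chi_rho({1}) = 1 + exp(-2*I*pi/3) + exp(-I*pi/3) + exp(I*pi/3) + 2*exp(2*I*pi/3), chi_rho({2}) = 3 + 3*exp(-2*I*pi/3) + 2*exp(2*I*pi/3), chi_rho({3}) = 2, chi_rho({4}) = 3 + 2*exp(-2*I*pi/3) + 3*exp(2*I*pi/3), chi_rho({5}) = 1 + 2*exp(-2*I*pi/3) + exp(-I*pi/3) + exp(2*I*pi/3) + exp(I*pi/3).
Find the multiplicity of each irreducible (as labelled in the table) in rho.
Multiplicities: chi_0: 2, chi_1: 1, chi_2: 2, chi_3: 1, chi_4: 1, chi_5: 1.

Working: Use <chi_rho, chi> = (1/|G|) sum_C |C| * chi_rho(C) * conj(chi(C)) with |G| = 6 for each irreducible chi in the table:
  <chi_rho, chi_0> = (1/6)[1*(8)*conj(1) + 1*(1 + exp(-2*I*pi/3) + exp(-I*pi/3) + exp(I*pi/3) + 2*exp(2*I*pi/3))*conj(1) + 1*(3 + 3*exp(-2*I*pi/3) + 2*exp(2*I*pi/3))*conj(1) + 1*(2)*conj(1) + 1*(3 + 2*exp(-2*I*pi/3) + 3*exp(2*I*pi/3))*conj(1) + 1*(1 + 2*exp(-2*I*pi/3) + exp(-I*pi/3) + exp(2*I*pi/3) + exp(I*pi/3))*conj(1)]
      = (1/6)[(8) + (1 + exp(-2*I*pi/3) + exp(-I*pi/3) + exp(I*pi/3) + 2*exp(2*I*pi/3)) + (3 + 3*exp(-2*I*pi/3) + 2*exp(2*I*pi/3)) + (2) + (3 + 2*exp(-2*I*pi/3) + 3*exp(2*I*pi/3)) + (1 + 2*exp(-2*I*pi/3) + exp(-I*pi/3) + exp(2*I*pi/3) + exp(I*pi/3))] = 12/6 = 2
  <chi_rho, chi_1> = (1/6)[1*(8)*conj(1) + 1*(1 + exp(-2*I*pi/3) + exp(-I*pi/3) + exp(I*pi/3) + 2*exp(2*I*pi/3))*conj(exp(I*pi/3)) + 1*(3 + 3*exp(-2*I*pi/3) + 2*exp(2*I*pi/3))*conj(exp(2*I*pi/3)) + 1*(2)*conj(-1) + 1*(3 + 2*exp(-2*I*pi/3) + 3*exp(2*I*pi/3))*conj(exp(-2*I*pi/3)) + 1*(1 + 2*exp(-2*I*pi/3) + exp(-I*pi/3) + exp(2*I*pi/3) + exp(I*pi/3))*conj(exp(-I*pi/3))]
      = (1/6)[(8) + (1) + (-1) + (-2) + (-1) + (1)] = 6/6 = 1
  <chi_rho, chi_2> = (1/6)[1*(8)*conj(1) + 1*(1 + exp(-2*I*pi/3) + exp(-I*pi/3) + exp(I*pi/3) + 2*exp(2*I*pi/3))*conj(exp(2*I*pi/3)) + 1*(3 + 3*exp(-2*I*pi/3) + 2*exp(2*I*pi/3))*conj(exp(-2*I*pi/3)) + 1*(2)*conj(1) + 1*(3 + 2*exp(-2*I*pi/3) + 3*exp(2*I*pi/3))*conj(exp(2*I*pi/3)) + 1*(1 + 2*exp(-2*I*pi/3) + exp(-I*pi/3) + exp(2*I*pi/3) + exp(I*pi/3))*conj(exp(-2*I*pi/3))]
      = (1/6)[(8) + (1 + exp(-2*I*pi/3) + exp(-I*pi/3) + exp(2*I*pi/3)) + (3 + 2*exp(-2*I*pi/3) + 3*exp(2*I*pi/3)) + (2) + (3 + 3*exp(-2*I*pi/3) + 2*exp(2*I*pi/3)) + (1 + exp(-2*I*pi/3) + exp(2*I*pi/3) + exp(I*pi/3))] = 12/6 = 2
  <chi_rho, chi_3> = (1/6)[1*(8)*conj(1) + 1*(1 + exp(-2*I*pi/3) + exp(-I*pi/3) + exp(I*pi/3) + 2*exp(2*I*pi/3))*conj(-1) + 1*(3 + 3*exp(-2*I*pi/3) + 2*exp(2*I*pi/3))*conj(1) + 1*(2)*conj(-1) + 1*(3 + 2*exp(-2*I*pi/3) + 3*exp(2*I*pi/3))*conj(1) + 1*(1 + 2*exp(-2*I*pi/3) + exp(-I*pi/3) + exp(2*I*pi/3) + exp(I*pi/3))*conj(-1)]
      = (1/6)[(8) + (-1 - 2*exp(2*I*pi/3) - exp(I*pi/3) - exp(-I*pi/3) - exp(-2*I*pi/3)) + (3 + 3*exp(-2*I*pi/3) + 2*exp(2*I*pi/3)) + (-2) + (3 + 2*exp(-2*I*pi/3) + 3*exp(2*I*pi/3)) + (-1 - exp(I*pi/3) - exp(2*I*pi/3) - exp(-I*pi/3) - 2*exp(-2*I*pi/3))] = 6/6 = 1
  <chi_rho, chi_4> = (1/6)[1*(8)*conj(1) + 1*(1 + exp(-2*I*pi/3) + exp(-I*pi/3) + exp(I*pi/3) + 2*exp(2*I*pi/3))*conj(exp(-2*I*pi/3)) + 1*(3 + 3*exp(-2*I*pi/3) + 2*exp(2*I*pi/3))*conj(exp(2*I*pi/3)) + 1*(2)*conj(1) + 1*(3 + 2*exp(-2*I*pi/3) + 3*exp(2*I*pi/3))*conj(exp(-2*I*pi/3)) + 1*(1 + 2*exp(-2*I*pi/3) + exp(-I*pi/3) + exp(2*I*pi/3) + exp(I*pi/3))*conj(exp(2*I*pi/3))]
      = (1/6)[(8) + (-1) + (-1) + (2) + (-1) + (-1)] = 6/6 = 1
  <chi_rho, chi_5> = (1/6)[1*(8)*conj(1) + 1*(1 + exp(-2*I*pi/3) + exp(-I*pi/3) + exp(I*pi/3) + 2*exp(2*I*pi/3))*conj(exp(-I*pi/3)) + 1*(3 + 3*exp(-2*I*pi/3) + 2*exp(2*I*pi/3))*conj(exp(-2*I*pi/3)) + 1*(2)*conj(-1) + 1*(3 + 2*exp(-2*I*pi/3) + 3*exp(2*I*pi/3))*conj(exp(2*I*pi/3)) + 1*(1 + 2*exp(-2*I*pi/3) + exp(-I*pi/3) + exp(2*I*pi/3) + exp(I*pi/3))*conj(exp(I*pi/3))]
      = (1/6)[(8) + (-1 + exp(-I*pi/3) + exp(2*I*pi/3) + exp(I*pi/3)) + (3 + 2*exp(-2*I*pi/3) + 3*exp(2*I*pi/3)) + (-2) + (3 + 3*exp(-2*I*pi/3) + 2*exp(2*I*pi/3)) + (-1 + exp(-2*I*pi/3) + exp(-I*pi/3) + exp(I*pi/3))] = 6/6 = 1
(Exp terms are combined using exp(i*s)*conj(exp(i*t)) = exp(i*(s-t)), and sums of them are collapsed using the identity that for every m > 1 the m distinct m-th roots of unity sum to 0, e.g. 1 + exp(2*I*pi/3) + exp(-2*I*pi/3) = 0.)
Dimension check: dim(rho) = sum (mult * dim) = 2*1 + 1*1 + 2*1 + 1*1 + 1*1 + 1*1 = 8 = chi_rho(e) = 8.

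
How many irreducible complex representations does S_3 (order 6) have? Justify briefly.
3

Proof sketch: The number of irreducible complex representations of a finite group equals its number of conjugacy classes. Conjugacy classes in S_3 correspond to cycle types, i.e. partitions of 3; there are p(3) = 3 of them, so S_3 (order 6) has exactly 3 irreducible complex representations.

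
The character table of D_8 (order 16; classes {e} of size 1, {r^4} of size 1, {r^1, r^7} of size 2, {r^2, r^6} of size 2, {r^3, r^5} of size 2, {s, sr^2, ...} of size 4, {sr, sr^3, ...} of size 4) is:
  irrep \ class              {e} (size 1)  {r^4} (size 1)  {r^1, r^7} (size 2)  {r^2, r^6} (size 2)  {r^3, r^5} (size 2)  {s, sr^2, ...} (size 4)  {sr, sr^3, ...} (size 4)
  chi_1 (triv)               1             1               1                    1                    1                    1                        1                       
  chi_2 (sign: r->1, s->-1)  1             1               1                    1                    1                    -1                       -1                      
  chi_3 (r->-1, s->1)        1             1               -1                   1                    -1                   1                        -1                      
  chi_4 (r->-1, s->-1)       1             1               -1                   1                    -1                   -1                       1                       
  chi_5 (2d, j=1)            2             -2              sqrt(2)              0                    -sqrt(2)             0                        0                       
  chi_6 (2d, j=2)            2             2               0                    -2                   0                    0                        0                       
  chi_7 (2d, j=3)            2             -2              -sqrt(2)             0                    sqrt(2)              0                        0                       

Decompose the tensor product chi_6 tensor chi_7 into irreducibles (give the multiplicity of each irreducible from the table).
chi_6 tensor chi_7 = chi_5 + chi_7 (all other irreducibles have multiplicity 0).

Details: The character of a tensor product is the pointwise product (chi_6 * chi_7)(C) = chi_6(C) * chi_7(C):
  {e}: (2)*(2), {r^4}: (2)*(-2), {r^1, r^7}: (0)*(-sqrt(2)), {r^2, r^6}: (-2)*(0), {r^3, r^5}: (0)*(sqrt(2)), {s, sr^2, ...}: (0)*(0), {sr, sr^3, ...}: (0)*(0)
so (chi_6 * chi_7) takes values
  {e} -> 4, {r^4} -> -4, {r^1, r^7} -> 0, {r^2, r^6} -> 0, {r^3, r^5} -> 0, {s, sr^2, ...} -> 0, {sr, sr^3, ...} -> 0.
Now take the inner product of this character with each irreducible chi from the table, <chi_6*chi_7, chi> = (1/16) sum_C |C| (chi_6*chi_7)(C) conj(chi(C)):
  <chi_6*chi_7, chi_1> = (1/16)[1*(4)*conj(1) + 1*(-4)*conj(1) + 2*(0)*conj(1) + 2*(0)*conj(1) + 2*(0)*conj(1) + 4*(0)*conj(1) + 4*(0)*conj(1)]
      = (1/16)[(4) + (-4) + (0) + (0) + (0) + (0) + (0)] = 0/16 = 0
  <chi_6*chi_7, chi_2> = (1/16)[1*(4)*conj(1) + 1*(-4)*conj(1) + 2*(0)*conj(1) + 2*(0)*conj(1) + 2*(0)*conj(1) + 4*(0)*conj(-1) + 4*(0)*conj(-1)]
      = (1/16)[(4) + (-4) + (0) + (0) + (0) + (0) + (0)] = 0/16 = 0
  <chi_6*chi_7, chi_3> = (1/16)[1*(4)*conj(1) + 1*(-4)*conj(1) + 2*(0)*conj(-1) + 2*(0)*conj(1) + 2*(0)*conj(-1) + 4*(0)*conj(1) + 4*(0)*conj(-1)]
      = (1/16)[(4) + (-4) + (0) + (0) + (0) + (0) + (0)] = 0/16 = 0
  <chi_6*chi_7, chi_4> = (1/16)[1*(4)*conj(1) + 1*(-4)*conj(1) + 2*(0)*conj(-1) + 2*(0)*conj(1) + 2*(0)*conj(-1) + 4*(0)*conj(-1) + 4*(0)*conj(1)]
      = (1/16)[(4) + (-4) + (0) + (0) + (0) + (0) + (0)] = 0/16 = 0
  <chi_6*chi_7, chi_5> = (1/16)[1*(4)*conj(2) + 1*(-4)*conj(-2) + 2*(0)*conj(sqrt(2)) + 2*(0)*conj(0) + 2*(0)*conj(-sqrt(2)) + 4*(0)*conj(0) + 4*(0)*conj(0)]
      = (1/16)[(8) + (8) + (0) + (0) + (0) + (0) + (0)] = 16/16 = 1
  <chi_6*chi_7, chi_6> = (1/16)[1*(4)*conj(2) + 1*(-4)*conj(2) + 2*(0)*conj(0) + 2*(0)*conj(-2) + 2*(0)*conj(0) + 4*(0)*conj(0) + 4*(0)*conj(0)]
      = (1/16)[(8) + (-8) + (0) + (0) + (0) + (0) + (0)] = 0/16 = 0
  <chi_6*chi_7, chi_7> = (1/16)[1*(4)*conj(2) + 1*(-4)*conj(-2) + 2*(0)*conj(-sqrt(2)) + 2*(0)*conj(0) + 2*(0)*conj(sqrt(2)) + 4*(0)*conj(0) + 4*(0)*conj(0)]
      = (1/16)[(8) + (8) + (0) + (0) + (0) + (0) + (0)] = 16/16 = 1
Hence the multiplicities are chi_5: 1, chi_7: 1. Dimension check: dim(chi_6)*dim(chi_7) = 2*2 = 4 and sum (mult * dim) = 1*2 + 1*2 = 4.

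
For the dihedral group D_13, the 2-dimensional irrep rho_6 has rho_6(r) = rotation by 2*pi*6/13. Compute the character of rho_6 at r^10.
chi_{rho_6}(r^10) = 2*cos(2*pi*6*10/13) = -2*cos(3*pi/13)

Argument: rho_6(r^10) is rotation by angle 2*pi*6*10/13, whose trace is 2*cos(2*pi*6*10/13) = -2*cos(3*pi/13).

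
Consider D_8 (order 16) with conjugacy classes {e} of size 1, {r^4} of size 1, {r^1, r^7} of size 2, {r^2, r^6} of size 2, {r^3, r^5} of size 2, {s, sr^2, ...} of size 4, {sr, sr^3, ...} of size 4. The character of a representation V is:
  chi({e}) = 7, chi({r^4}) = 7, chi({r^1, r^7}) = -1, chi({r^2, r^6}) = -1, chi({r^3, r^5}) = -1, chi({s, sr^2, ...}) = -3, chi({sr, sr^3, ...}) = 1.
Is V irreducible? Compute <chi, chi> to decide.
Not irreducible (reducible): <chi, chi> = 9 > 1.

Explanation: <chi, chi> = (1/|G|) sum_C |C| * |chi(C)|^2 = (1/16)[1*|7|^2 + 1*|7|^2 + 2*|-1|^2 + 2*|-1|^2 + 2*|-1|^2 + 4*|-3|^2 + 4*|1|^2]
  = (1/16)[(49) + (49) + (2) + (2) + (2) + (36) + (4)] = 144/16 = 9.
A character is irreducible iff <chi, chi> = 1, so this representation is reducible.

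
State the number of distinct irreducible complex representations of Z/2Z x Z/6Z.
12

The number of irreducible complex representations of a finite group equals its number of conjugacy classes. Z/2Z x Z/6Z is abelian of order 12, so every element is its own conjugacy class: 12 classes, so Z/2Z x Z/6Z (order 12) has exactly 12 irreducible complex representations.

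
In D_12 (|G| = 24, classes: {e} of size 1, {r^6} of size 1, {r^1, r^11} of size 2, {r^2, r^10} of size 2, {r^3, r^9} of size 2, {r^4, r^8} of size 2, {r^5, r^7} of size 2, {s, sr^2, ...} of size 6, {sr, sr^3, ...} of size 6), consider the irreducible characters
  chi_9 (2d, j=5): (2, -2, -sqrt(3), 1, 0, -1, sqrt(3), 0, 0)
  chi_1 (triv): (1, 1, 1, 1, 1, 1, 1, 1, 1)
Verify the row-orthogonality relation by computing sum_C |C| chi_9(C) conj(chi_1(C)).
Sum = 0; so <chi_9, chi_1> = 0 (distinct irreducibles are orthogonal).

Derivation: Compute term by term over conjugacy classes (|C| * chi_9(C) * conj(chi_1(C))):
  1*(2)*conj(1) + 1*(-2)*conj(1) + 2*(-sqrt(3))*conj(1) + 2*(1)*conj(1) + 2*(0)*conj(1) + 2*(-1)*conj(1) + 2*(sqrt(3))*conj(1) + 6*(0)*conj(1) + 6*(0)*conj(1)
  = (2) + (-2) + (-2*sqrt(3)) + (2) + (0) + (-2) + (2*sqrt(3)) + (0) + (0)
  = 0.
Dividing by |G| = 24 gives 0/24 = 0, matching the row-orthogonality relation <chi_9, chi_1> = [chi_9 = chi_1].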